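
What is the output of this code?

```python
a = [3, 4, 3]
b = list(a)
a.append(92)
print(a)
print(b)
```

Key concept: list() constructor creates copy.
Step by step:
`a = [3, 4, 3]` → a = [3, 4, 3]
`b = list(a)` → b = [3, 4, 3]
`a.append(92)` → a = [3, 4, 3, 92]
`print(a)` → prints [3, 4, 3, 92]
`print(b)` → prints [3, 4, 3]

Answer:
[3, 4, 3, 92]
[3, 4, 3]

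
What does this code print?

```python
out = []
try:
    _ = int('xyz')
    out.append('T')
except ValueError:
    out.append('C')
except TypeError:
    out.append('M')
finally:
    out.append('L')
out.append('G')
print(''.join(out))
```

Execution trace: 'C' (except ValueError) → 'L' (finally) → 'G' (after the try/except). Output: CLG

Answer: CLG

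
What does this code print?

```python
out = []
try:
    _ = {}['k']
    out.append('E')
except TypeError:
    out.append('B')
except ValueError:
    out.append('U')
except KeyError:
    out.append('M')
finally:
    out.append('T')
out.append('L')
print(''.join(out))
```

Execution trace: 'M' (except KeyError) → 'T' (finally) → 'L' (after the try/except). Output: MTL

Answer: MTL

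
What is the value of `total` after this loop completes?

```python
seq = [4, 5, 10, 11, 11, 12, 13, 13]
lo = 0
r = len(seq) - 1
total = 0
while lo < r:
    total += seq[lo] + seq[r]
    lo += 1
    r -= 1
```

Sum of pairs from ends
`total` takes the values: 0 → 17 → 35 → 57 → 79

Answer: 79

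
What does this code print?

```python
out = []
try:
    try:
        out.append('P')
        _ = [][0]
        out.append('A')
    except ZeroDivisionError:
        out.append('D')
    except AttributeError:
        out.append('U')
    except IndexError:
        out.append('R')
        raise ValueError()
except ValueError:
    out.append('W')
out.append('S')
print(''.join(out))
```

Execution trace: 'P' (inner try body) → 'R' (inner except IndexError) → 'W' (outer except ValueError) → 'S' (after the try/except). Output: PRWS

Answer: PRWS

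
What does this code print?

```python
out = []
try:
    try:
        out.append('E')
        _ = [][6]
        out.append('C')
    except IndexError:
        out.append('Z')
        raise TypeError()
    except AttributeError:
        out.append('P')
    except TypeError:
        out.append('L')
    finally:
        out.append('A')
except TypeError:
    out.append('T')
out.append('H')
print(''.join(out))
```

Execution trace: 'E' (inner try body) → 'Z' (inner except IndexError) → 'A' (inner finally) → 'T' (outer except TypeError) → 'H' (after the try/except). Output: EZATH

Answer: EZATH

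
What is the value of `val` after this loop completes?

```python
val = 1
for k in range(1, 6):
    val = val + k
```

Start at 1, add 1 through 5
`val` takes the values: 1 → 2 → 4 → 7 → 11 → 16

Answer: 16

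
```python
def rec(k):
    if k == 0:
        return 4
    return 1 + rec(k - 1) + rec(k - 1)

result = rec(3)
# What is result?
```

rec(k) = 1 + 2·rec(k-1), rec(0)=4. Closed form: (4+1)·2^3 - 1 = 39.

Answer: 39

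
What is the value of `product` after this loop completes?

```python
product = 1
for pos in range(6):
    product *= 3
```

3^6 = 729
`product` takes the values: 1 → 3 → 9 → 27 → 81 → 243 → 729

Answer: 729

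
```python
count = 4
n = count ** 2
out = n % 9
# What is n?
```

Trace:
`count = 4` → count = 4
`n = count ** 2` → n = 16
`out = n % 9` → out = 7
So n = 16

Answer: 16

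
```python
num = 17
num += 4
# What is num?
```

Trace:
`num = 17` → num = 17
`num += 4` → num = 21
So num = 21

Answer: 21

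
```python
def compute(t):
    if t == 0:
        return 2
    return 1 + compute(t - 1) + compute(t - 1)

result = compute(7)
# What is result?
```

compute(t) = 1 + 2·compute(t-1), compute(0)=2. Closed form: (2+1)·2^7 - 1 = 383.

Answer: 383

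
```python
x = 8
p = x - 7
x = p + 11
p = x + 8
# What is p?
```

Trace:
`x = 8` → x = 8
`p = x - 7` → p = 1
`x = p + 11` → x = 12
`p = x + 8` → p = 20
So p = 20

Answer: 20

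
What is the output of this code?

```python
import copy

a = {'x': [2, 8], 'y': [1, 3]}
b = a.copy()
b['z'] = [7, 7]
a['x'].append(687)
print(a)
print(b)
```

Key concept: shallow copy of dict with mutable values.
Step by step:
`a = {'x': [2, 8], 'y': [1, 3]}` → a = {'x': [2, 8], 'y': [1, 3]}
`b = a.copy()` → b = {'x': [2, 8], 'y': [1, 3]}
`b['z'] = [7, 7]` → b = {'x': [2, 8], 'y': [1, 3], 'z': [7, 7]}
`a['x'].append(687)` → a = {'x': [2, 8, 687], 'y': [1, 3]}; b = {'x': [2, 8, 687], 'y': [1, 3], 'z': [7, 7]}
`print(a)` → prints {'x': [2, 8, 687], 'y': [1, 3]}
`print(b)` → prints {'x': [2, 8, 687], 'y': [1, 3], 'z': [7, 7]}

Answer:
{'x': [2, 8, 687], 'y': [1, 3]}
{'x': [2, 8, 687], 'y': [1, 3], 'z': [7, 7]}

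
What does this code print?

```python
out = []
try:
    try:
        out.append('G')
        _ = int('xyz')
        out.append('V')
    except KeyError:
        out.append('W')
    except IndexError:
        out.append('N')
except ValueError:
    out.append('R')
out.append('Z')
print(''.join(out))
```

Execution trace: 'G' (try body) → 'R' (outer except ValueError) → 'Z' (after the try/except). Output: GRZ

Answer: GRZ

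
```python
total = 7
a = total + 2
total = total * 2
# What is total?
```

Trace:
`total = 7` → total = 7
`a = total + 2` → a = 9
`total = total * 2` → total = 14
So total = 14

Answer: 14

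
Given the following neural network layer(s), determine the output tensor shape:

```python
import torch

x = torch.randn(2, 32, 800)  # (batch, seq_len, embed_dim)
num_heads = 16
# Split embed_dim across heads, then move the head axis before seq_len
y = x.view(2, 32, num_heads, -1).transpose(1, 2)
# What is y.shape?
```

Input: (2, 32, 800) -> head_dim = 800 // 16 = 50; after view: (2, 32, 16, 50) -> after transpose(1, 2): (2, 16, 32, 50) -> Output: (2, 16, 32, 50)

Answer: (2, 16, 32, 50)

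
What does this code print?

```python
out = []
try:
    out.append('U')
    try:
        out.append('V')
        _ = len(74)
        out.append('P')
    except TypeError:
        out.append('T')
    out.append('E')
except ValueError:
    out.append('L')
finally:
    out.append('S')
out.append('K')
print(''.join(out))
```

Execution trace: 'U' (try body) → 'V' (inner try body) → 'T' (inner except TypeError) → 'E' (try body, no exception) → 'S' (finally) → 'K' (after the try/except). Output: UVTESK

Answer: UVTESK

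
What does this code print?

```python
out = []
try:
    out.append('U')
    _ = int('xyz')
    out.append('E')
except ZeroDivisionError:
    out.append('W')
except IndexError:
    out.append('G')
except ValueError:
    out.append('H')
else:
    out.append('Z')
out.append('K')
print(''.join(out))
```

Execution trace: 'U' (try body) → 'H' (except ValueError) → 'K' (after the try/except). Output: UHK

Answer: UHK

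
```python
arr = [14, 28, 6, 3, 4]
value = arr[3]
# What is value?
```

Trace:
`arr = [14, 28, 6, 3, 4]` → arr = [14, 28, 6, 3, 4]
`value = arr[3]` → value = 3
So value = 3

Answer: 3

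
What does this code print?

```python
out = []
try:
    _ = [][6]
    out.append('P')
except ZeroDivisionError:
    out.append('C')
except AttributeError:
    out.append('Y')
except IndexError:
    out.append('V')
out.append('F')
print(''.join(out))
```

Execution trace: 'V' (except IndexError) → 'F' (after the try/except). Output: VF

Answer: VF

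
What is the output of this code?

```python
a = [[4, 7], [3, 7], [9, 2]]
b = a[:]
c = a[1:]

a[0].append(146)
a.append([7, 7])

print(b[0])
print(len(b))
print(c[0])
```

Key concept: slice with nested mutation.
Step by step:
`a = [[4, 7], [3, 7], [9, 2]]` → a = [[4, 7], [3, 7], [9, 2]]
`b = a[:]` → b = [[4, 7], [3, 7], [9, 2]]
`c = a[1:]` → c = [[3, 7], [9, 2]]
`a[0].append(146)` → a = [[4, 7, 146], [3, 7], [9, 2]]; b = [[4, 7, 146], [3, 7], [9, 2]]
`a.append([7, 7])` → a = [[4, 7, 146], [3, 7], [9, 2], [7, 7]]
`print(b[0])` → prints [4, 7, 146]
`print(len(b))` → prints 3
`print(c[0])` → prints [3, 7]

Answer:
[4, 7, 146]
3
[3, 7]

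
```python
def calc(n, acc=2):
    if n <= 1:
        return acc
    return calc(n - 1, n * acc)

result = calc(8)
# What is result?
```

Accumulator trace (n, acc): (8, 2) -> (7, 16) -> (6, 112) -> (5, 672) -> (4, 3360) -> (3, 13440) -> (2, 40320) -> (1, 80640) -> return 80640

Answer: 80640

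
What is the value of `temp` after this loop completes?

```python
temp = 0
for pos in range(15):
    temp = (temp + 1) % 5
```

Increment mod 5, 15 times = 0
`temp` takes the values: 0 → 1 → 2 → 3 → 4 → 0 → 1 → 2 → 3 → 4 → 0 → 1 → 2 → 3 → 4 → 0

Answer: 0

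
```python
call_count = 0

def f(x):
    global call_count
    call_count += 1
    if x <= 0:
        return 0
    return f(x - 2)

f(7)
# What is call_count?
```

Linear recursion stepping by 2: 5 calls from x=7 down to ≤0.

Answer: 5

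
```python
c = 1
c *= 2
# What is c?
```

Trace:
`c = 1` → c = 1
`c *= 2` → c = 2
So c = 2

Answer: 2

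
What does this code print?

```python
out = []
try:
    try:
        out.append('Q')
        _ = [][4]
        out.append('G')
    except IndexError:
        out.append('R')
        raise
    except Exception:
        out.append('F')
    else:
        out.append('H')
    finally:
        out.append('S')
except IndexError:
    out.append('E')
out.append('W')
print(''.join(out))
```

Execution trace: 'Q' (inner try body) → 'R' (inner except IndexError) → 'S' (inner finally) → 'E' (outer except IndexError) → 'W' (after the try/except). Output: QRSEW

Answer: QRSEW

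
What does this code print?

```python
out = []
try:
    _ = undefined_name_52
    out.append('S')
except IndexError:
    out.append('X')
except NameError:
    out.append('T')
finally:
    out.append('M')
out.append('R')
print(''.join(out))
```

Execution trace: 'T' (except NameError) → 'M' (finally) → 'R' (after the try/except). Output: TMR

Answer: TMR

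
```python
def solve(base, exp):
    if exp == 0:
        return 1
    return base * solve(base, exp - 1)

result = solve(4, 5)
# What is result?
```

solve(4, 5) = 4 * 4 * 4 * 4 * 4 = 1024

Answer: 1024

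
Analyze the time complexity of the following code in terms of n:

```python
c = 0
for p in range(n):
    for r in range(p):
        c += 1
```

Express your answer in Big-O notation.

Each loop level contributes: n × n. Multiplying the contributions gives O(n^2).

Answer: O(n^2)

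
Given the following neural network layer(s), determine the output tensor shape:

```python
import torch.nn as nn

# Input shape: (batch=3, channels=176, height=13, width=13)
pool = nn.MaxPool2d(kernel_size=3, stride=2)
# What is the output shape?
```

Input: (3, 176, 13, 13) -> Output: (3, 176, 6, 6)

Answer: (3, 176, 6, 6)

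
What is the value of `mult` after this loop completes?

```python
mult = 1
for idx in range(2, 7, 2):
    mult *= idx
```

Product of even numbers 2 to 6
`mult` takes the values: 1 → 2 → 8 → 48

Answer: 48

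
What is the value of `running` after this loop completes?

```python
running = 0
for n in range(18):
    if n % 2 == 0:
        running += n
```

Sum of even numbers 0 to 17
`running` takes the values: 0 → 2 → 6 → 12 → 20 → 30 → 42 → 56 → 72

Answer: 72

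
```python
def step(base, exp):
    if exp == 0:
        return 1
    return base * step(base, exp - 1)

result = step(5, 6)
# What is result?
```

step(5, 6) = 5 * 5 * 5 * 5 * 5 * 5 = 15625

Answer: 15625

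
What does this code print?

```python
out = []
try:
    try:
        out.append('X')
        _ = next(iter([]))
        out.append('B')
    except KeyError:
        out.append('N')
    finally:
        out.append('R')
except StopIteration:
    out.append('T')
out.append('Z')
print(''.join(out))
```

Execution trace: 'X' (inner try body) → 'R' (inner finally) → 'T' (outer except StopIteration) → 'Z' (after the try/except). Output: XRTZ

Answer: XRTZ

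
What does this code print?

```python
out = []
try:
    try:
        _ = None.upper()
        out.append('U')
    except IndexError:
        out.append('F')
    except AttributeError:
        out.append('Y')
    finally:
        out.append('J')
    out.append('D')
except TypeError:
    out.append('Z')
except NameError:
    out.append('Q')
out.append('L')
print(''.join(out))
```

Execution trace: 'Y' (inner except AttributeError) → 'J' (inner finally) → 'D' (try body, no exception) → 'L' (after the try/except). Output: YJDL

Answer: YJDL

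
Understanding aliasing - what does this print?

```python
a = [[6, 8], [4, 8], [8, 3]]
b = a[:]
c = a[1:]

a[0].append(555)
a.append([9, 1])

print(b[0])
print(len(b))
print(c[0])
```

Key concept: slice with nested mutation.
Step by step:
`a = [[6, 8], [4, 8], [8, 3]]` → a = [[6, 8], [4, 8], [8, 3]]
`b = a[:]` → b = [[6, 8], [4, 8], [8, 3]]
`c = a[1:]` → c = [[4, 8], [8, 3]]
`a[0].append(555)` → a = [[6, 8, 555], [4, 8], [8, 3]]; b = [[6, 8, 555], [4, 8], [8, 3]]
`a.append([9, 1])` → a = [[6, 8, 555], [4, 8], [8, 3], [9, 1]]
`print(b[0])` → prints [6, 8, 555]
`print(len(b))` → prints 3
`print(c[0])` → prints [4, 8]

Answer:
[6, 8, 555]
3
[4, 8]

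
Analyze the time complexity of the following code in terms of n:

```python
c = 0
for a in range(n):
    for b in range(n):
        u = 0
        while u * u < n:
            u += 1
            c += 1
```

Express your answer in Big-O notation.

Each loop level contributes: n × n × √n. Multiplying the contributions gives O(n^2√n).

Answer: O(n^2√n)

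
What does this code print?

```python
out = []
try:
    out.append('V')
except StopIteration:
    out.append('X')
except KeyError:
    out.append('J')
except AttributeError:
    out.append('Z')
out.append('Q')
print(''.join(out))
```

Execution trace: 'V' (try body, no exception) → 'Q' (after the try/except). Output: VQ

Answer: VQ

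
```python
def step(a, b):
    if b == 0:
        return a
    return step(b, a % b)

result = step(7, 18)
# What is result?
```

step(7, 18) -> step(18, 7) -> step(7, 4) -> step(4, 3) -> step(3, 1) -> step(1, 0) -> 1

Answer: 1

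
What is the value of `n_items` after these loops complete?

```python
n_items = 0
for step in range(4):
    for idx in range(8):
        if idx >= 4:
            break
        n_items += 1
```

Inner breaks at 4, outer runs 4 times
`n_items` takes the values: 0 → 1 → 2 → 3 → 4 → 5 → 6 → 7 → 8 → 9 → 10 → 11 → 12 → 13 → 14 → 15 → 16

Answer: 16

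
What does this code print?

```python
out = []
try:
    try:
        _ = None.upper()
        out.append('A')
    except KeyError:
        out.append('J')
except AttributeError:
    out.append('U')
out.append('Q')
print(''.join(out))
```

Execution trace: 'U' (outer except AttributeError) → 'Q' (after the try/except). Output: UQ

Answer: UQ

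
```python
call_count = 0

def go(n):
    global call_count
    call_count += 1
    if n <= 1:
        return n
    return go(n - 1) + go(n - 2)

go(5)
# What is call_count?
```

Calls(n) = 1 + Calls(n-1) + Calls(n-2); Calls(0)=Calls(1)=1. For n=5 this gives 15.

Answer: 15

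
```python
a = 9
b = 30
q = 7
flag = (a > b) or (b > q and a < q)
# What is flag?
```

Trace:
`a = 9` → a = 9
`b = 30` → b = 30
`q = 7` → q = 7
`flag = (a > b) or (b > q and a < q)` → flag = False
So flag = False

Answer: False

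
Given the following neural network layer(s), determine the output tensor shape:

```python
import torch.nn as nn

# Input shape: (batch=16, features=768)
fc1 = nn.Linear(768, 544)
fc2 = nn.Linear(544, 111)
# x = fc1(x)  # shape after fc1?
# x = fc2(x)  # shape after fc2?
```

Input: (16, 768) -> after fc1: (16, 544) -> Output: (16, 111)

Answer: (16, 111)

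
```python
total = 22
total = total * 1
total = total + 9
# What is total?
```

Trace:
`total = 22` → total = 22
`total = total * 1` → total = 22
`total = total + 9` → total = 31
So total = 31

Answer: 31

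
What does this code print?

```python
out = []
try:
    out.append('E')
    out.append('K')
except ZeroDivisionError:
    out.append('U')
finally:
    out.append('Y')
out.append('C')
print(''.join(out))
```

Execution trace: 'E' (try body) → 'K' (try body, no exception) → 'Y' (finally) → 'C' (after the try/except). Output: EKYC

Answer: EKYC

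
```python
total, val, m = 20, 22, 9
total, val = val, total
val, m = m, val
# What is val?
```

Trace:
`total, val, m = 20, 22, 9` → total = 20; val = 22; m = 9
`total, val = val, total` → total = 22; val = 20
`val, m = m, val` → val = 9; m = 20
So val = 9

Answer: 9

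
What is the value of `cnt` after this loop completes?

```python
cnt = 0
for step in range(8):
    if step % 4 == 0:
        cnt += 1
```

Count numbers divisible by 4 in range(8)
`cnt` takes the values: 0 → 1 → 2

Answer: 2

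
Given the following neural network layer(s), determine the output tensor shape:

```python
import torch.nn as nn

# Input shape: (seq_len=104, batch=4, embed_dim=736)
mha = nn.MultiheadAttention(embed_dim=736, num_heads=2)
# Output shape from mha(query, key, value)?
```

Input: (104, 4, 736) -> Output: (104, 4, 736)

Answer: (104, 4, 736)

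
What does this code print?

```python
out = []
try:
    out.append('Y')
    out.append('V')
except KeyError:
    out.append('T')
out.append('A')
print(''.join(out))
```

Execution trace: 'Y' (try body) → 'V' (try body, no exception) → 'A' (after the try/except). Output: YVA

Answer: YVA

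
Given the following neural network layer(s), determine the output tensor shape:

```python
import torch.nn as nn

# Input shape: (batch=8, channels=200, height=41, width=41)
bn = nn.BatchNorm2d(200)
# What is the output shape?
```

Input: (8, 200, 41, 41) -> Output: (8, 200, 41, 41)

Answer: (8, 200, 41, 41)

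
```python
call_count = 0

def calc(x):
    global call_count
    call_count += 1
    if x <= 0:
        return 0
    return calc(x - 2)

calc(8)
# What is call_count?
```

Linear recursion stepping by 2: 5 calls from x=8 down to ≤0.

Answer: 5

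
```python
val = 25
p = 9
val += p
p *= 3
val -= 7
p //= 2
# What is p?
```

Trace:
`val = 25` → val = 25
`p = 9` → p = 9
`val += p` → val = 34
`p *= 3` → p = 27
`val -= 7` → val = 27
`p //= 2` → p = 13
So p = 13

Answer: 13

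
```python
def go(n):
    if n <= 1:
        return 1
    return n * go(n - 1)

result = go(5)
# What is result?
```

go(5) = 5 * 4 * 3 * 2 * 1 = 120

Answer: 120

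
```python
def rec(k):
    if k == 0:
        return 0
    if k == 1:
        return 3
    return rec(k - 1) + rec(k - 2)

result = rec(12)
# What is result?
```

Build up from base cases: rec(0)=0, rec(1)=3, rec(2)=3, rec(3)=6, rec(4)=9, rec(5)=15, rec(6)=24, ..., rec(12)=432

Answer: 432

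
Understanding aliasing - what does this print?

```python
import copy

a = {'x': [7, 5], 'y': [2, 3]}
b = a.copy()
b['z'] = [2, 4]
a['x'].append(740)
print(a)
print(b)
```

Key concept: shallow copy of dict with mutable values.
Step by step:
`a = {'x': [7, 5], 'y': [2, 3]}` → a = {'x': [7, 5], 'y': [2, 3]}
`b = a.copy()` → b = {'x': [7, 5], 'y': [2, 3]}
`b['z'] = [2, 4]` → b = {'x': [7, 5], 'y': [2, 3], 'z': [2, 4]}
`a['x'].append(740)` → a = {'x': [7, 5, 740], 'y': [2, 3]}; b = {'x': [7, 5, 740], 'y': [2, 3], 'z': [2, 4]}
`print(a)` → prints {'x': [7, 5, 740], 'y': [2, 3]}
`print(b)` → prints {'x': [7, 5, 740], 'y': [2, 3], 'z': [2, 4]}

Answer:
{'x': [7, 5, 740], 'y': [2, 3]}
{'x': [7, 5, 740], 'y': [2, 3], 'z': [2, 4]}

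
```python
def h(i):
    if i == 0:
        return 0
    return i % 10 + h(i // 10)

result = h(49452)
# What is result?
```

Sum of digits of 49452: 2 + 5 + 4 + 9 + 4 = 24

Answer: 24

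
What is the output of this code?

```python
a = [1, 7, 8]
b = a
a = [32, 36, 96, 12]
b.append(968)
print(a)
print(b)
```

Key concept: rebinding vs mutation: a is rebound to a new list, b still points at the original.
Step by step:
`a = [1, 7, 8]` → a = [1, 7, 8]
`b = a` → b = [1, 7, 8] (same object as a)
`a = [32, 36, 96, 12]` → a = [32, 36, 96, 12]
`b.append(968)` → b = [1, 7, 8, 968]
`print(a)` → prints [32, 36, 96, 12]
`print(b)` → prints [1, 7, 8, 968]

Answer:
[32, 36, 96, 12]
[1, 7, 8, 968]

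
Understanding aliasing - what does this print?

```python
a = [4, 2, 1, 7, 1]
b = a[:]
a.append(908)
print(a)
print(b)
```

Key concept: slice [:] creates copy.
Step by step:
`a = [4, 2, 1, 7, 1]` → a = [4, 2, 1, 7, 1]
`b = a[:]` → b = [4, 2, 1, 7, 1]
`a.append(908)` → a = [4, 2, 1, 7, 1, 908]
`print(a)` → prints [4, 2, 1, 7, 1, 908]
`print(b)` → prints [4, 2, 1, 7, 1]

Answer:
[4, 2, 1, 7, 1, 908]
[4, 2, 1, 7, 1]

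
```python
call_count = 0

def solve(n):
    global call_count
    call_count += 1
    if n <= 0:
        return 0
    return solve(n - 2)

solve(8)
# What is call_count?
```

Linear recursion stepping by 2: 5 calls from n=8 down to ≤0.

Answer: 5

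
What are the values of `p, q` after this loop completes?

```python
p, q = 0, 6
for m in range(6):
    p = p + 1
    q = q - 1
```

p goes 0→6, q goes 6→0
`p, q` takes the values: (0, 6) → (1, 6) → (1, 5) → (2, 5) → (2, 4) → (3, 4) → (3, 3) → (4, 3) → (4, 2) → (5, 2) → (5, 1) → (6, 1) → (6, 0)

Answer: 6, 0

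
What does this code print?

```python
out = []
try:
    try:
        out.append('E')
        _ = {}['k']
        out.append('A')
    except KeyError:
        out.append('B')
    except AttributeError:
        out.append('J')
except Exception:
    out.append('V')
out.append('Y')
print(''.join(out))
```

Execution trace: 'E' (inner try body) → 'B' (inner except KeyError) → 'Y' (after the try/except). Output: EBY

Answer: EBY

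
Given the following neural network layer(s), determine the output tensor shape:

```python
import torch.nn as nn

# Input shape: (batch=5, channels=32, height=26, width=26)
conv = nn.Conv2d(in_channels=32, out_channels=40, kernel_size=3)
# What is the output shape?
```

Input: (5, 32, 26, 26) -> Output: (5, 40, 24, 24)

Answer: (5, 40, 24, 24)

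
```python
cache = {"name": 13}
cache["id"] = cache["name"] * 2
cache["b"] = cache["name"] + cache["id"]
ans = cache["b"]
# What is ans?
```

Trace:
`cache = {"name": 13}` → cache = {'name': 13}
`cache["id"] = cache["name"] * 2` → cache = {'name': 13, 'id': 26}
`cache["b"] = cache["name"] + cache["id"]` → cache = {'name': 13, 'id': 26, 'b': 39}
`ans = cache["b"]` → ans = 39
So ans = 39

Answer: 39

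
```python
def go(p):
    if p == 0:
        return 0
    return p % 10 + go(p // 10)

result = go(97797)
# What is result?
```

Sum of digits of 97797: 7 + 9 + 7 + 7 + 9 = 39

Answer: 39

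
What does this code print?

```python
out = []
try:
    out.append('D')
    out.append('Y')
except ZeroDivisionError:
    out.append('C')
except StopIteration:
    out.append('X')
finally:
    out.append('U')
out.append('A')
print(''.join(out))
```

Execution trace: 'D' (try body) → 'Y' (try body, no exception) → 'U' (finally) → 'A' (after the try/except). Output: DYUA

Answer: DYUA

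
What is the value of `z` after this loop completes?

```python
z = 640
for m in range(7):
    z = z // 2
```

Halve 7 times: 640 // 2^7 = 5
`z` takes the values: 640 → 320 → 160 → 80 → 40 → 20 → 10 → 5

Answer: 5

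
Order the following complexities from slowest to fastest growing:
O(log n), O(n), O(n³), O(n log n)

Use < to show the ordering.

Ordered by growth rate: O(log n) < O(n) < O(n log n) < O(n³)

Answer: O(log n) < O(n) < O(n log n) < O(n³)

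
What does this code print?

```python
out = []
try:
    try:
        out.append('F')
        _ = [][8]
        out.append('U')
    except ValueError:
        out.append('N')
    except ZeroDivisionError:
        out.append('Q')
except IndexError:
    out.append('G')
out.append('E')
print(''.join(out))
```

Execution trace: 'F' (try body) → 'G' (outer except IndexError) → 'E' (after the try/except). Output: FGE

Answer: FGE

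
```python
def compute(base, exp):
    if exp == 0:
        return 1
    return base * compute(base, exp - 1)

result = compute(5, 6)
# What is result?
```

compute(5, 6) = 5 * 5 * 5 * 5 * 5 * 5 = 15625

Answer: 15625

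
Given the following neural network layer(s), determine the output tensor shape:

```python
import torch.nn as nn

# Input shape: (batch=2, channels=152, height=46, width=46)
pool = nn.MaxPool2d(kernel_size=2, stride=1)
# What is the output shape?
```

Input: (2, 152, 46, 46) -> Output: (2, 152, 45, 45)

Answer: (2, 152, 45, 45)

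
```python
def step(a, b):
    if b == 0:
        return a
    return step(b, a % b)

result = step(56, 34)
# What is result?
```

step(56, 34) -> step(34, 22) -> step(22, 12) -> step(12, 10) -> step(10, 2) -> step(2, 0) -> 2

Answer: 2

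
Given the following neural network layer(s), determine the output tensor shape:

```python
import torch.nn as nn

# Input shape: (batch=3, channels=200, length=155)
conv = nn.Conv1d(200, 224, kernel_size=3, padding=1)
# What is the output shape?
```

Input: (3, 200, 155) -> Output: (3, 224, 155)

Answer: (3, 224, 155)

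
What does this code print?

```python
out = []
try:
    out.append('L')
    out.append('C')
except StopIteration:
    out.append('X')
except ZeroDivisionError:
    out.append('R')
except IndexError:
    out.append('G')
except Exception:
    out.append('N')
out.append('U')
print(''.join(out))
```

Execution trace: 'L' (try body) → 'C' (try body, no exception) → 'U' (after the try/except). Output: LCU

Answer: LCU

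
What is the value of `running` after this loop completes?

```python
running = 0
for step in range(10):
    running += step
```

Sum of 0 to 9 = 45
`running` takes the values: 0 → 1 → 3 → 6 → 10 → 15 → 21 → 28 → 36 → 45

Answer: 45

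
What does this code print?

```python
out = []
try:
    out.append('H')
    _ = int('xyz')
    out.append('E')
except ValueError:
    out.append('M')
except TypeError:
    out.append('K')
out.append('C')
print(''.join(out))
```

Execution trace: 'H' (try body) → 'M' (except ValueError) → 'C' (after the try/except). Output: HMC

Answer: HMC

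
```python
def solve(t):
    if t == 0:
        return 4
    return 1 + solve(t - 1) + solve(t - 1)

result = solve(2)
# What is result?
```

solve(t) = 1 + 2·solve(t-1), solve(0)=4. Closed form: (4+1)·2^2 - 1 = 19.

Answer: 19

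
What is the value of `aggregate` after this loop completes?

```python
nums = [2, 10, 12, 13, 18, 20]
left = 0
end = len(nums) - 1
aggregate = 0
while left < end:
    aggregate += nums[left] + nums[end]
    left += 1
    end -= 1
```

Sum of pairs from ends
`aggregate` takes the values: 0 → 22 → 50 → 75

Answer: 75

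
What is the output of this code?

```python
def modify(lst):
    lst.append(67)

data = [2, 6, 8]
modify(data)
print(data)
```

Key concept: function modifies passed list.
Step by step:
`data = [2, 6, 8]` → data = [2, 6, 8]
`modify(data)` → data = [2, 6, 8, 67]
`print(data)` → prints [2, 6, 8, 67]

Answer: [2, 6, 8, 67]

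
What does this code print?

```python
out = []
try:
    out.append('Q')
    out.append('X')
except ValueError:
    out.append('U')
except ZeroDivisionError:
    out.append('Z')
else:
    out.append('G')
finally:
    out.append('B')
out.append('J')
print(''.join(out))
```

Execution trace: 'Q' (try body) → 'X' (try body, no exception) → 'G' (else) → 'B' (finally) → 'J' (after the try/except). Output: QXGBJ

Answer: QXGBJ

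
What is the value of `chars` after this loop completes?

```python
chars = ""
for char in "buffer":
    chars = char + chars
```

Reverse 'buffer'
`chars` takes the values: "" → "b" → "ub" → "fub" → "ffub" → "effub" → "reffub"

Answer: "reffub"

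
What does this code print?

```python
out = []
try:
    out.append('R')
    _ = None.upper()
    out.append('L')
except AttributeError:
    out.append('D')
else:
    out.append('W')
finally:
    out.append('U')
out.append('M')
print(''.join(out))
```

Execution trace: 'R' (try body) → 'D' (except AttributeError) → 'U' (finally) → 'M' (after the try/except). Output: RDUM

Answer: RDUM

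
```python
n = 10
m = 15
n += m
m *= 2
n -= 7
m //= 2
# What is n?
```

Trace:
`n = 10` → n = 10
`m = 15` → m = 15
`n += m` → n = 25
`m *= 2` → m = 30
`n -= 7` → n = 18
`m //= 2` → m = 15
So n = 18

Answer: 18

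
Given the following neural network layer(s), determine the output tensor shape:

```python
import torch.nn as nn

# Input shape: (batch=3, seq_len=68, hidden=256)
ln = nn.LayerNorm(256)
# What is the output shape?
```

Input: (3, 68, 256) -> Output: (3, 68, 256)

Answer: (3, 68, 256)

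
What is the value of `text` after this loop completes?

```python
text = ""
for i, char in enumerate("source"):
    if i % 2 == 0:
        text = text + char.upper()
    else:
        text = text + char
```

Uppercase even positions in 'source'
`text` takes the values: "" → "S" → "So" → "SoU" → "SoUr" → "SoUrC" → "SoUrCe"

Answer: "SoUrCe"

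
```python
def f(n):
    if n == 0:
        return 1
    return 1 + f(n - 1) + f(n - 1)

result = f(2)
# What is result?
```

f(n) = 1 + 2·f(n-1), f(0)=1. Closed form: (1+1)·2^2 - 1 = 7.

Answer: 7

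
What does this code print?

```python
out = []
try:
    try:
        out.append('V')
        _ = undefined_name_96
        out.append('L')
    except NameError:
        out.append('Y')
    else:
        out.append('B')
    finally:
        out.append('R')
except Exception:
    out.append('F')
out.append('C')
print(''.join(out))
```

Execution trace: 'V' (inner try body) → 'Y' (inner except NameError) → 'R' (inner finally) → 'C' (after the try/except). Output: VYRC

Answer: VYRC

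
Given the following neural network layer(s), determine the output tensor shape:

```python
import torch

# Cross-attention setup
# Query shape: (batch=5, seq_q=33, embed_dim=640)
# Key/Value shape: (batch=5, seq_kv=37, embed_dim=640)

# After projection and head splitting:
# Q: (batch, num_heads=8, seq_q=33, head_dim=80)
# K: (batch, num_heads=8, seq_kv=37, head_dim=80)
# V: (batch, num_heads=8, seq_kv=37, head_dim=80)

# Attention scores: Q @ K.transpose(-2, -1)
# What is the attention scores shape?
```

Input: (5, 33, 640) -> Output: (5, 8, 33, 37)

Answer: (5, 8, 33, 37)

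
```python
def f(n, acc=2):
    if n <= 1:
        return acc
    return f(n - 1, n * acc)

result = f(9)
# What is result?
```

Accumulator trace (n, acc): (9, 2) -> (8, 18) -> (7, 144) -> (6, 1008) -> (5, 6048) -> (4, 30240) -> (3, 120960) -> (2, 362880) -> (1, 725760) -> return 725760

Answer: 725760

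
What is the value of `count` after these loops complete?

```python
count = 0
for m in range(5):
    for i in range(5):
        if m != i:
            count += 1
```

5² - 5 (exclude diagonal)
`count` takes the values: 0 → 1 → 2 → 3 → 4 → 5 → 6 → 7 → 8 → 9 → 10 → 11 → 12 → 13 → 14 → 15 → 16 → 17 → 18 → 19 → 20

Answer: 20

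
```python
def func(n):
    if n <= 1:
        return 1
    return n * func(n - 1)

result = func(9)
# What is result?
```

func(9) = 9 * 8 * 7 * 6 * 5 * 4 * 3 * 2 * 1 = 362880

Answer: 362880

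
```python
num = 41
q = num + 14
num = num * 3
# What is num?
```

Trace:
`num = 41` → num = 41
`q = num + 14` → q = 55
`num = num * 3` → num = 123
So num = 123

Answer: 123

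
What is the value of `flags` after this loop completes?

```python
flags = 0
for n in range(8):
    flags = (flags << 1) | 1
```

Build 8 consecutive 1-bits: 0b11111111
`flags` takes the values: 0 → 1 → 3 → 7 → 15 → 31 → 63 → 127 → 255

Answer: 255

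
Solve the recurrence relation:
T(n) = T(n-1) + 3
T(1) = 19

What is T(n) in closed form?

Unrolling: T(n) = T(1) + 3·(n-1) = 19 + 3(n-1) = 3n + 16.

Answer: T(n) = 3n + 16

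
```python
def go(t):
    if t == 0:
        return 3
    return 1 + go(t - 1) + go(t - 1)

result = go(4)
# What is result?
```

go(t) = 1 + 2·go(t-1), go(0)=3. Closed form: (3+1)·2^4 - 1 = 63.

Answer: 63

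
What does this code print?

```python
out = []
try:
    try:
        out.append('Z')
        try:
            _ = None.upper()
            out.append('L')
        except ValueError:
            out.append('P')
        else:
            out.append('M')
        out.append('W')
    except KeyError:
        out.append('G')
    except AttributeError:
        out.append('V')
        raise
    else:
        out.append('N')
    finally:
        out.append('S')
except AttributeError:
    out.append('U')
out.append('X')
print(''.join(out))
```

Execution trace: 'Z' (try body) → 'V' (except AttributeError) → 'S' (finally) → 'U' (outer except AttributeError) → 'X' (after the try/except). Output: ZVSUX

Answer: ZVSUX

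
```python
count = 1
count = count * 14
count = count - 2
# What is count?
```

Trace:
`count = 1` → count = 1
`count = count * 14` → count = 14
`count = count - 2` → count = 12
So count = 12

Answer: 12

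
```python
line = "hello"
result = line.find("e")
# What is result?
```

Trace:
`line = "hello"` → line = 'hello'
`result = line.find("e")` → result = 1
So result = 1

Answer: 1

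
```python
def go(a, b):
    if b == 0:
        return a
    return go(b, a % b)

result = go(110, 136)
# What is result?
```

go(110, 136) -> go(136, 110) -> go(110, 26) -> go(26, 6) -> go(6, 2) -> go(2, 0) -> 2

Answer: 2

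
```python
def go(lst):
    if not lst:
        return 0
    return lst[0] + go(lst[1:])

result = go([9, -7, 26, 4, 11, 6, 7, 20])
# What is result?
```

9 + (-7) + 26 + 4 + 11 + 6 + 7 + 20 + 0 = 76

Answer: 76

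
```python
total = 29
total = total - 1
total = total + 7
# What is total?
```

Trace:
`total = 29` → total = 29
`total = total - 1` → total = 28
`total = total + 7` → total = 35
So total = 35

Answer: 35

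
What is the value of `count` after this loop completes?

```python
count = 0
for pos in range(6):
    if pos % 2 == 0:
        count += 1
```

Count numbers divisible by 2 in range(6)
`count` takes the values: 0 → 1 → 2 → 3

Answer: 3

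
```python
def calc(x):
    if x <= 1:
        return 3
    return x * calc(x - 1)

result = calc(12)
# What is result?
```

calc(12) = 12 * 11 * 10 * 9 * 8 * 7 * 6 * 5 * 4 * 3 * 2 * 3 = 1437004800

Answer: 1437004800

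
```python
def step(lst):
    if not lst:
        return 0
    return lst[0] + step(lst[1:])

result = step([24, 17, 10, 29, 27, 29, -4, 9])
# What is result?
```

24 + 17 + 10 + 29 + 27 + 29 + (-4) + 9 + 0 = 141

Answer: 141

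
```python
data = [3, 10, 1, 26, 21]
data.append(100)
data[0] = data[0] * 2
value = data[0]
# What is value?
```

Trace:
`data = [3, 10, 1, 26, 21]` → data = [3, 10, 1, 26, 21]
`data.append(100)` → data = [3, 10, 1, 26, 21, 100]
`data[0] = data[0] * 2` → data = [6, 10, 1, 26, 21, 100]
`value = data[0]` → value = 6
So value = 6

Answer: 6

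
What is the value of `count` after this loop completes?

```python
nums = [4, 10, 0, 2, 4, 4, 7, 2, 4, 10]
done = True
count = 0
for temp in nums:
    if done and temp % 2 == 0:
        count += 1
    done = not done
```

Count even values at even positions
`count` takes the values: 0 → 1 → 2 → 3 → 4

Answer: 4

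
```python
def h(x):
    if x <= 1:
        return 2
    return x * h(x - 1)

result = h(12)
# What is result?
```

h(12) = 12 * 11 * 10 * 9 * 8 * 7 * 6 * 5 * 4 * 3 * 2 * 2 = 958003200

Answer: 958003200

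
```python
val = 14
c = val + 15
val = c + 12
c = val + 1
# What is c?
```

Trace:
`val = 14` → val = 14
`c = val + 15` → c = 29
`val = c + 12` → val = 41
`c = val + 1` → c = 42
So c = 42

Answer: 42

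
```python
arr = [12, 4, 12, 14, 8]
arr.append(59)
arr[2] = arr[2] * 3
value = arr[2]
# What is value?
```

Trace:
`arr = [12, 4, 12, 14, 8]` → arr = [12, 4, 12, 14, 8]
`arr.append(59)` → arr = [12, 4, 12, 14, 8, 59]
`arr[2] = arr[2] * 3` → arr = [12, 4, 36, 14, 8, 59]
`value = arr[2]` → value = 36
So value = 36

Answer: 36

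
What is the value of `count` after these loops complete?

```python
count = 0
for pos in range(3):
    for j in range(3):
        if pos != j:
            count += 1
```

3² - 3 (exclude diagonal)
`count` takes the values: 0 → 1 → 2 → 3 → 4 → 5 → 6

Answer: 6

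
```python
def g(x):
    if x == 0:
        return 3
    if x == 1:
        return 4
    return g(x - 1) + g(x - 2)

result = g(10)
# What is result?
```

Build up from base cases: g(0)=3, g(1)=4, g(2)=7, g(3)=11, g(4)=18, g(5)=29, g(6)=47, ..., g(10)=322

Answer: 322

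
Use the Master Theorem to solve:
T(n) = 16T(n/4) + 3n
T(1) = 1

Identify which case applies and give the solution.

a=16, b=4, f(n)=3n. log_4(16) = 2. Since c=1 < 2, Case 1 applies: T(n) = Θ(n^log_b(a)) = O(n^2).

Answer: O(n^2) - Case 1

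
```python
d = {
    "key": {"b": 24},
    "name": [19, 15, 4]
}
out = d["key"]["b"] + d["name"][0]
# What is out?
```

Trace:
`d = { ...` → d = {'key': {'b': 24}, 'name': [19, 15, 4]}
`out = d["key"]["b"] + d["name"][0]` → out = 43
So out = 43

Answer: 43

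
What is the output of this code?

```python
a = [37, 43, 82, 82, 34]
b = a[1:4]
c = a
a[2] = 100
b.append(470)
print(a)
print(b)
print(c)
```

Key concept: slice vs alias.
Step by step:
`a = [37, 43, 82, 82, 34]` → a = [37, 43, 82, 82, 34]
`b = a[1:4]` → b = [43, 82, 82]
`c = a` → c = [37, 43, 82, 82, 34] (same object as a)
`a[2] = 100` → a = [37, 43, 100, 82, 34] (same object as c); c = [37, 43, 100, 82, 34] (same object as a)
`b.append(470)` → b = [43, 82, 82, 470]
`print(a)` → prints [37, 43, 100, 82, 34]
`print(b)` → prints [43, 82, 82, 470]
`print(c)` → prints [37, 43, 100, 82, 34]

Answer:
[37, 43, 100, 82, 34]
[43, 82, 82, 470]
[37, 43, 100, 82, 34]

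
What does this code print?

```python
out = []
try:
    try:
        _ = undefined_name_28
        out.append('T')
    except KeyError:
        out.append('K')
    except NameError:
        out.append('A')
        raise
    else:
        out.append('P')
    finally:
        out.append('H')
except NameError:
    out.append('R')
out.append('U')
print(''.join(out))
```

Execution trace: 'A' (inner except NameError) → 'H' (inner finally) → 'R' (outer except NameError) → 'U' (after the try/except). Output: AHRU

Answer: AHRU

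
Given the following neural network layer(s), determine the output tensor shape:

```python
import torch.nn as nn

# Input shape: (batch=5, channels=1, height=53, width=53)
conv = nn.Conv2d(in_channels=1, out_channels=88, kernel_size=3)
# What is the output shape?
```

Input: (5, 1, 53, 53) -> Output: (5, 88, 51, 51)

Answer: (5, 88, 51, 51)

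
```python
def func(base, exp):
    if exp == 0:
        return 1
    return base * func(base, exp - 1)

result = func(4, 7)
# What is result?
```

func(4, 7) = 4 * 4 * 4 * 4 * 4 * 4 * 4 = 16384

Answer: 16384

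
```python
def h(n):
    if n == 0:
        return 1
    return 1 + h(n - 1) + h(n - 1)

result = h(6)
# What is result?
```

h(n) = 1 + 2·h(n-1), h(0)=1. Closed form: (1+1)·2^6 - 1 = 127.

Answer: 127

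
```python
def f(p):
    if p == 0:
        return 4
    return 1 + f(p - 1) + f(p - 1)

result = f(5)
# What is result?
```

f(p) = 1 + 2·f(p-1), f(0)=4. Closed form: (4+1)·2^5 - 1 = 159.

Answer: 159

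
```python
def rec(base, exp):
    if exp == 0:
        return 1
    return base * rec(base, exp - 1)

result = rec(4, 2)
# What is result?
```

rec(4, 2) = 4 * 4 = 16

Answer: 16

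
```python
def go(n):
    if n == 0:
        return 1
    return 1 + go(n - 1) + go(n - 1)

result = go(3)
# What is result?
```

go(n) = 1 + 2·go(n-1), go(0)=1. Closed form: (1+1)·2^3 - 1 = 15.

Answer: 15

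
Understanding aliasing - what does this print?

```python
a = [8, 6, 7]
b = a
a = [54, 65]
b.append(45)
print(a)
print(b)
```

Key concept: rebinding vs mutation: a is rebound to a new list, b still points at the original.
Step by step:
`a = [8, 6, 7]` → a = [8, 6, 7]
`b = a` → b = [8, 6, 7] (same object as a)
`a = [54, 65]` → a = [54, 65]
`b.append(45)` → b = [8, 6, 7, 45]
`print(a)` → prints [54, 65]
`print(b)` → prints [8, 6, 7, 45]

Answer:
[54, 65]
[8, 6, 7, 45]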